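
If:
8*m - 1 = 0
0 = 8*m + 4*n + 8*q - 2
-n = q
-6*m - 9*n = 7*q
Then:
No Solution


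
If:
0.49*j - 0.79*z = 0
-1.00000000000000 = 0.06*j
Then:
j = -16.67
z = -10.34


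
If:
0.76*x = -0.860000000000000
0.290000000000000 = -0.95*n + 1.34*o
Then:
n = 1.41052631578947*o - 0.305263157894737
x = -1.13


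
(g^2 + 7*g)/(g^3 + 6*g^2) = (g + 7)/(g*(g + 6))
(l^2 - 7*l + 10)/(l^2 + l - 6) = (l - 5)/(l + 3)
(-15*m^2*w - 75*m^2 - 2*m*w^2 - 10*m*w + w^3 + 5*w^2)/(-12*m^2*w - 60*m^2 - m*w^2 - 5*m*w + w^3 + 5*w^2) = (-5*m + w)/(-4*m + w)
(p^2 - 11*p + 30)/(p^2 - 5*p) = (p - 6)/p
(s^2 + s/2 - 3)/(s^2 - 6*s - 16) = (s - 3/2)/(s - 8)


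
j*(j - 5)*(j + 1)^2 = j^4 - 3*j^3 - 9*j^2 - 5*j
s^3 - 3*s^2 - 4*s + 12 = (s - 3)*(s - 2)*(s + 2)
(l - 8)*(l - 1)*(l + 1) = l^3 - 8*l^2 - l + 8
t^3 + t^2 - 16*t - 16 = (t - 4)*(t + 1)*(t + 4)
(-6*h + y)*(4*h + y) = -24*h^2 - 2*h*y + y^2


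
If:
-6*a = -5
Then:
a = 5/6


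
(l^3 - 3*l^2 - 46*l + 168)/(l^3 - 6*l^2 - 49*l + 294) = (l - 4)/(l - 7)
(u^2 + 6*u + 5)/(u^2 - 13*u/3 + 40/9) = 9*(u^2 + 6*u + 5)/(9*u^2 - 39*u + 40)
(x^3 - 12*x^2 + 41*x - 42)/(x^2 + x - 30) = (x^3 - 12*x^2 + 41*x - 42)/(x^2 + x - 30)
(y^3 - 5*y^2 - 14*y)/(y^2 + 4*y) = (y^2 - 5*y - 14)/(y + 4)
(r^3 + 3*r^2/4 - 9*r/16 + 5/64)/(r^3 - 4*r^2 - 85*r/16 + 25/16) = (r - 1/4)/(r - 5)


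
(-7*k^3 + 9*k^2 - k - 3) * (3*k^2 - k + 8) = -21*k^5 + 34*k^4 - 68*k^3 + 64*k^2 - 5*k - 24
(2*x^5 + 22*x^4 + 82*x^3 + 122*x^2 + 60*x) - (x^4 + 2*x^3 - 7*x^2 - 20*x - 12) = 2*x^5 + 21*x^4 + 80*x^3 + 129*x^2 + 80*x + 12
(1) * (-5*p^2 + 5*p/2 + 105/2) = -5*p^2 + 5*p/2 + 105/2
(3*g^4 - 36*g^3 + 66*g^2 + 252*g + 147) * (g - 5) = 3*g^5 - 51*g^4 + 246*g^3 - 78*g^2 - 1113*g - 735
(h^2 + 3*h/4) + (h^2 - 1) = 2*h^2 + 3*h/4 - 1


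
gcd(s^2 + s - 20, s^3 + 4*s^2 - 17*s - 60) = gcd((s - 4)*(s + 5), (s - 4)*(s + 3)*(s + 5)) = s^2 + s - 20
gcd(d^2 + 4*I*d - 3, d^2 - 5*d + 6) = 1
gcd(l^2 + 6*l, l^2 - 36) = l + 6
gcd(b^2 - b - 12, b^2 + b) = 1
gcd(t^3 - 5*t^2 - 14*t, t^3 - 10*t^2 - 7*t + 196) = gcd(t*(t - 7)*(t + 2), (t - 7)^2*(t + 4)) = t - 7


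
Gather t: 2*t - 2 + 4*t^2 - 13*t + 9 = 4*t^2 - 11*t + 7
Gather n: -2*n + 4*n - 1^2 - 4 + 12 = 2*n + 7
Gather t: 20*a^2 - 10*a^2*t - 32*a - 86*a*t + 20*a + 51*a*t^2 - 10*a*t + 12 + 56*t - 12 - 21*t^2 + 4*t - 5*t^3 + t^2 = 20*a^2 - 12*a - 5*t^3 + t^2*(51*a - 20) + t*(-10*a^2 - 96*a + 60)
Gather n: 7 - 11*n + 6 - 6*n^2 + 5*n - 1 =-6*n^2 - 6*n + 12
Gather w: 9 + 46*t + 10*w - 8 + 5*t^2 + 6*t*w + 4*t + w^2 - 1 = 5*t^2 + 50*t + w^2 + w*(6*t + 10)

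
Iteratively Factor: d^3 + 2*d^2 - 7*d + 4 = (d - 1)*(d^2 + 3*d - 4) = (d - 1)^2*(d + 4)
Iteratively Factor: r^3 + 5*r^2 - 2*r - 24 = (r + 4)*(r^2 + r - 6) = (r + 3)*(r + 4)*(r - 2)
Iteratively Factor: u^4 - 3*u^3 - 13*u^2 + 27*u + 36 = (u + 1)*(u^3 - 4*u^2 - 9*u + 36) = (u - 4)*(u + 1)*(u^2 - 9) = (u - 4)*(u - 3)*(u + 1)*(u + 3)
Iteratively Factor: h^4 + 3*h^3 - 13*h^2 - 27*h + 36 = (h + 3)*(h^3 - 13*h + 12) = (h + 3)*(h + 4)*(h^2 - 4*h + 3) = (h - 1)*(h + 3)*(h + 4)*(h - 3)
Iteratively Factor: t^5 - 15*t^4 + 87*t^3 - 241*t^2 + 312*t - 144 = (t - 4)*(t^4 - 11*t^3 + 43*t^2 - 69*t + 36) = (t - 4)*(t - 3)*(t^3 - 8*t^2 + 19*t - 12) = (t - 4)*(t - 3)*(t - 1)*(t^2 - 7*t + 12) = (t - 4)*(t - 3)^2*(t - 1)*(t - 4)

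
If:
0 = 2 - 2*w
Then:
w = 1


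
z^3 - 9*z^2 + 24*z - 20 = (z - 5)*(z - 2)^2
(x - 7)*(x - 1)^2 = x^3 - 9*x^2 + 15*x - 7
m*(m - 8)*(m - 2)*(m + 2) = m^4 - 8*m^3 - 4*m^2 + 32*m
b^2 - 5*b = b*(b - 5)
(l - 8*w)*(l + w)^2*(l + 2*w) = l^4 - 4*l^3*w - 27*l^2*w^2 - 38*l*w^3 - 16*w^4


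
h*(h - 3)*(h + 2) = h^3 - h^2 - 6*h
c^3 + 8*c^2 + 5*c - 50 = (c - 2)*(c + 5)^2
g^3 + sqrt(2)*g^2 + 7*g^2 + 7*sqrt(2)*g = g*(g + 7)*(g + sqrt(2))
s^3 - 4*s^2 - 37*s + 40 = (s - 8)*(s - 1)*(s + 5)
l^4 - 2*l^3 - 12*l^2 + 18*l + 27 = (l - 3)^2*(l + 1)*(l + 3)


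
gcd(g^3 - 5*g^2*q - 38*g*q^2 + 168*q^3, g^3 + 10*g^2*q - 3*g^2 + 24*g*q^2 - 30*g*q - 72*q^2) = g + 6*q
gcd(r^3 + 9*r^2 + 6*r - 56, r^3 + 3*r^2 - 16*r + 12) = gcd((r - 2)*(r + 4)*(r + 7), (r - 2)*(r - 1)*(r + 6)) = r - 2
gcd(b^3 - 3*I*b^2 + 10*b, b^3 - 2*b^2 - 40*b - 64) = 1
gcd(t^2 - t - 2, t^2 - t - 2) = t^2 - t - 2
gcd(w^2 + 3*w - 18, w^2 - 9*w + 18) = w - 3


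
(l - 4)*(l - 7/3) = l^2 - 19*l/3 + 28/3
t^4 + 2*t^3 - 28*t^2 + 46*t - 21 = (t - 3)*(t - 1)^2*(t + 7)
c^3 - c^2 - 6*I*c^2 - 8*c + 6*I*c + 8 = (c - 1)*(c - 4*I)*(c - 2*I)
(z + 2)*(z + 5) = z^2 + 7*z + 10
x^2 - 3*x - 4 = (x - 4)*(x + 1)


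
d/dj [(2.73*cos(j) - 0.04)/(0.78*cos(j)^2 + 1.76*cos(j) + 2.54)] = (2.1294*cos(j)^2 - 0.0624000000000002*cos(j) - 7.0046)*sin(j)/(0.6084*cos(j)^4 + 2.7456*cos(j)^3 + 7.06*cos(j)^2 + 8.9408*cos(j) + 6.4516)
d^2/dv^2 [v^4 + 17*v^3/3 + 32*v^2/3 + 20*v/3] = 12*v^2 + 34*v + 64/3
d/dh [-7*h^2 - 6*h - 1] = -14*h - 6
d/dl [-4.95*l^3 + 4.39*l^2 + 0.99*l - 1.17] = -14.85*l^2 + 8.78*l + 0.99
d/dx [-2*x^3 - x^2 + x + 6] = -6*x^2 - 2*x + 1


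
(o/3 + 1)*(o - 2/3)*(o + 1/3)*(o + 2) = o^4/3 + 14*o^3/9 + 37*o^2/27 - 28*o/27 - 4/9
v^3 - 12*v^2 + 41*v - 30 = (v - 6)*(v - 5)*(v - 1)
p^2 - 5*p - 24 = (p - 8)*(p + 3)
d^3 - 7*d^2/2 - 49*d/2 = d*(d - 7)*(d + 7/2)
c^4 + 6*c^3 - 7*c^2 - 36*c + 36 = (c - 2)*(c - 1)*(c + 3)*(c + 6)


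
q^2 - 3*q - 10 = (q - 5)*(q + 2)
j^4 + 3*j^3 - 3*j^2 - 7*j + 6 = (j - 1)^2*(j + 2)*(j + 3)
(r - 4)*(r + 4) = r^2 - 16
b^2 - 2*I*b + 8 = (b - 4*I)*(b + 2*I)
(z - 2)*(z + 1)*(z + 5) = z^3 + 4*z^2 - 7*z - 10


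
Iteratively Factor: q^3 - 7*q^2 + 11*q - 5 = (q - 5)*(q^2 - 2*q + 1) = (q - 5)*(q - 1)*(q - 1)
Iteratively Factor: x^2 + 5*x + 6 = (x + 2)*(x + 3)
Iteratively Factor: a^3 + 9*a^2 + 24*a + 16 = (a + 4)*(a^2 + 5*a + 4) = (a + 1)*(a + 4)*(a + 4)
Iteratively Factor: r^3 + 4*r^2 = (r + 4)*(r^2) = r*(r + 4)*(r)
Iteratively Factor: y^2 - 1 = (y - 1)*(y + 1)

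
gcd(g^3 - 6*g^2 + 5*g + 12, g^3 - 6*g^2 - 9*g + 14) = 1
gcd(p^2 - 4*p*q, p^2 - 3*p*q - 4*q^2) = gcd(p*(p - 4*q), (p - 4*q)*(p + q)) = p - 4*q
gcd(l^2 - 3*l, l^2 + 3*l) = l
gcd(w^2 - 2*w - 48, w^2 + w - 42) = 1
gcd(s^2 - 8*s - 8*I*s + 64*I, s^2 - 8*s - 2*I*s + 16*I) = s - 8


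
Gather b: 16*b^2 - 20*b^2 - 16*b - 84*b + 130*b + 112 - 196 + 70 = -4*b^2 + 30*b - 14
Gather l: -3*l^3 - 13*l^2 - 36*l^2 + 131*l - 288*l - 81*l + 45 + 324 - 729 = -3*l^3 - 49*l^2 - 238*l - 360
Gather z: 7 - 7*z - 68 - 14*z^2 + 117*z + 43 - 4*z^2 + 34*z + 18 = -18*z^2 + 144*z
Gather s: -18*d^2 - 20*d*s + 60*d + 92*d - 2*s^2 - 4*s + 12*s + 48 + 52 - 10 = -18*d^2 + 152*d - 2*s^2 + s*(8 - 20*d) + 90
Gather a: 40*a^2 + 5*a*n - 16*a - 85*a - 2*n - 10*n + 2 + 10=40*a^2 + a*(5*n - 101) - 12*n + 12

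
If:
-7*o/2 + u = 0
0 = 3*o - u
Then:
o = 0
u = 0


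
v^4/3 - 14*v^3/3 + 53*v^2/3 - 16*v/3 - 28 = (v/3 + 1/3)*(v - 7)*(v - 6)*(v - 2)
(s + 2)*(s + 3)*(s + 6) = s^3 + 11*s^2 + 36*s + 36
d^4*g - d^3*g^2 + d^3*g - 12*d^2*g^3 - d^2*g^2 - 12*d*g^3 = d*(d - 4*g)*(d + 3*g)*(d*g + g)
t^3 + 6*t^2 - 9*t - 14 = (t - 2)*(t + 1)*(t + 7)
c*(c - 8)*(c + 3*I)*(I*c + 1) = I*c^4 - 2*c^3 - 8*I*c^3 + 16*c^2 + 3*I*c^2 - 24*I*c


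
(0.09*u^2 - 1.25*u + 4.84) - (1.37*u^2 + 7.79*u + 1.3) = -1.28*u^2 - 9.04*u + 3.54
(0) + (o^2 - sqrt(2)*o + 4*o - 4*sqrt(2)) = o^2 - sqrt(2)*o + 4*o - 4*sqrt(2)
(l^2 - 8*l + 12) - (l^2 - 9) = 21 - 8*l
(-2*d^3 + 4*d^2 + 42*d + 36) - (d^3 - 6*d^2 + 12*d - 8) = -3*d^3 + 10*d^2 + 30*d + 44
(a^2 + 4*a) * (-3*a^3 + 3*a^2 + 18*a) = -3*a^5 - 9*a^4 + 30*a^3 + 72*a^2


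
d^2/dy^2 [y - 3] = 0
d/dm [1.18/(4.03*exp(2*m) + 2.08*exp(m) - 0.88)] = (-9.5108*exp(m) - 2.4544)*exp(m)/(4.03*exp(2*m) + 2.08*exp(m) - 0.88)^2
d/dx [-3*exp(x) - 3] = -3*exp(x)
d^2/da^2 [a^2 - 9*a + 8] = 2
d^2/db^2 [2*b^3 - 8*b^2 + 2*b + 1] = 12*b - 16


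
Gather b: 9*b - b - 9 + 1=8*b - 8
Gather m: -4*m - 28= -4*m - 28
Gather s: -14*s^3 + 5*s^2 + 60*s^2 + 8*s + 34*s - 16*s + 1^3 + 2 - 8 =-14*s^3 + 65*s^2 + 26*s - 5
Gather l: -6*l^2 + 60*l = -6*l^2 + 60*l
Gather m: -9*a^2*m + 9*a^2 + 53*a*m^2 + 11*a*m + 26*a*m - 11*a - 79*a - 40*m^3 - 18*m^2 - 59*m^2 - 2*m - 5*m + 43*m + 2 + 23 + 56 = 9*a^2 - 90*a - 40*m^3 + m^2*(53*a - 77) + m*(-9*a^2 + 37*a + 36) + 81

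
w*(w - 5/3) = w^2 - 5*w/3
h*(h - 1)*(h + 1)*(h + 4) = h^4 + 4*h^3 - h^2 - 4*h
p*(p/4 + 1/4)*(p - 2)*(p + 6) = p^4/4 + 5*p^3/4 - 2*p^2 - 3*p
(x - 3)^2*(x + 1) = x^3 - 5*x^2 + 3*x + 9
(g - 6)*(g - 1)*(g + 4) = g^3 - 3*g^2 - 22*g + 24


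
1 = 1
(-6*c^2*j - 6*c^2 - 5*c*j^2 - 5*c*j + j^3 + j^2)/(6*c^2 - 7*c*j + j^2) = (-c*j - c - j^2 - j)/(c - j)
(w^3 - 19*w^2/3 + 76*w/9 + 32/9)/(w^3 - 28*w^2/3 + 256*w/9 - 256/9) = (3*w + 1)/(3*w - 8)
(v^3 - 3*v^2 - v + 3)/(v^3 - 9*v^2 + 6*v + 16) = (v^2 - 4*v + 3)/(v^2 - 10*v + 16)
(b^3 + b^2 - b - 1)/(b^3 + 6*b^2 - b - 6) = (b + 1)/(b + 6)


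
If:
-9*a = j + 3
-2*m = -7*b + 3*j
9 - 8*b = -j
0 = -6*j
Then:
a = -1/3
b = 9/8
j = 0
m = 63/16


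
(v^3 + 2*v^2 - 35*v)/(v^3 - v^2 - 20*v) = (v + 7)/(v + 4)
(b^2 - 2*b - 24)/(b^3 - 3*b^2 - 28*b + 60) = (b + 4)/(b^2 + 3*b - 10)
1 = 1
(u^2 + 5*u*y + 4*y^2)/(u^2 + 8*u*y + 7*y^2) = (u + 4*y)/(u + 7*y)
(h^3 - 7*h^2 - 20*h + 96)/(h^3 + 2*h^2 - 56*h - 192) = (h - 3)/(h + 6)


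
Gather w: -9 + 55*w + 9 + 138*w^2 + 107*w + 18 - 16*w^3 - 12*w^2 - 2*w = -16*w^3 + 126*w^2 + 160*w + 18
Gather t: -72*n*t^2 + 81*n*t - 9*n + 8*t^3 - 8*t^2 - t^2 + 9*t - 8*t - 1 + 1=-9*n + 8*t^3 + t^2*(-72*n - 9) + t*(81*n + 1)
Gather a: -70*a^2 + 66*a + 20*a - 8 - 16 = -70*a^2 + 86*a - 24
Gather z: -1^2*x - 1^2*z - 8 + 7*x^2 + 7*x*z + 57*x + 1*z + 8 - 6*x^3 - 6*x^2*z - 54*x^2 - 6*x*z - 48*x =-6*x^3 - 47*x^2 + 8*x + z*(-6*x^2 + x)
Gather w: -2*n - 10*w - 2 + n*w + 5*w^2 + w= -2*n + 5*w^2 + w*(n - 9) - 2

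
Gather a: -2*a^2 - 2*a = -2*a^2 - 2*a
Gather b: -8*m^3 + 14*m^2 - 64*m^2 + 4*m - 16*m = -8*m^3 - 50*m^2 - 12*m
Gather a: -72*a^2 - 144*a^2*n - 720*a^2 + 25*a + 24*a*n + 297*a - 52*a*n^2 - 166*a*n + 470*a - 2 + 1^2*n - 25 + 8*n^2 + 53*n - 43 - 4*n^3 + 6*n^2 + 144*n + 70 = a^2*(-144*n - 792) + a*(-52*n^2 - 142*n + 792) - 4*n^3 + 14*n^2 + 198*n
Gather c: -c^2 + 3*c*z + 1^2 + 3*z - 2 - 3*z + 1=-c^2 + 3*c*z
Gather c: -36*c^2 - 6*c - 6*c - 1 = -36*c^2 - 12*c - 1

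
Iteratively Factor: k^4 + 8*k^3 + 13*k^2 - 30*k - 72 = (k + 3)*(k^3 + 5*k^2 - 2*k - 24) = (k - 2)*(k + 3)*(k^2 + 7*k + 12) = (k - 2)*(k + 3)^2*(k + 4)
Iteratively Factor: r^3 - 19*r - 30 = (r + 2)*(r^2 - 2*r - 15) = (r + 2)*(r + 3)*(r - 5)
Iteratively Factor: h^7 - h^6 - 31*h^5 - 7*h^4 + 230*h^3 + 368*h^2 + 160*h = (h + 1)*(h^6 - 2*h^5 - 29*h^4 + 22*h^3 + 208*h^2 + 160*h) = h*(h + 1)*(h^5 - 2*h^4 - 29*h^3 + 22*h^2 + 208*h + 160) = h*(h - 4)*(h + 1)*(h^4 + 2*h^3 - 21*h^2 - 62*h - 40) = h*(h - 4)*(h + 1)*(h + 4)*(h^3 - 2*h^2 - 13*h - 10) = h*(h - 4)*(h + 1)*(h + 2)*(h + 4)*(h^2 - 4*h - 5) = h*(h - 4)*(h + 1)^2*(h + 2)*(h + 4)*(h - 5)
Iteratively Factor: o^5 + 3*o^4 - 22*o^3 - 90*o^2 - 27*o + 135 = (o - 5)*(o^4 + 8*o^3 + 18*o^2 - 27) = (o - 5)*(o - 1)*(o^3 + 9*o^2 + 27*o + 27) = (o - 5)*(o - 1)*(o + 3)*(o^2 + 6*o + 9) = (o - 5)*(o - 1)*(o + 3)^2*(o + 3)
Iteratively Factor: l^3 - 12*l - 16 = (l - 4)*(l^2 + 4*l + 4) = (l - 4)*(l + 2)*(l + 2)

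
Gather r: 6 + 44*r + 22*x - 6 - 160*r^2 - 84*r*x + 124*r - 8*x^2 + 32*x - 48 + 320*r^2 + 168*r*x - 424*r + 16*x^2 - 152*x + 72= 160*r^2 + r*(84*x - 256) + 8*x^2 - 98*x + 24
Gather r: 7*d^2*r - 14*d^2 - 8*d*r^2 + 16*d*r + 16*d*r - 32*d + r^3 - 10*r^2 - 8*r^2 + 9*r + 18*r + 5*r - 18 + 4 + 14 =-14*d^2 - 32*d + r^3 + r^2*(-8*d - 18) + r*(7*d^2 + 32*d + 32)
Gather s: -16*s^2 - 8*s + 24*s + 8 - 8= -16*s^2 + 16*s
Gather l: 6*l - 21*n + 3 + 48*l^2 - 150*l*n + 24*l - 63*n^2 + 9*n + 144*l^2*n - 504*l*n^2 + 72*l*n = l^2*(144*n + 48) + l*(-504*n^2 - 78*n + 30) - 63*n^2 - 12*n + 3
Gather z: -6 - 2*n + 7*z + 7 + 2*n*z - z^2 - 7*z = 2*n*z - 2*n - z^2 + 1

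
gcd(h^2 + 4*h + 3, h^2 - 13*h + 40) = 1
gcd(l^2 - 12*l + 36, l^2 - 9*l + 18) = l - 6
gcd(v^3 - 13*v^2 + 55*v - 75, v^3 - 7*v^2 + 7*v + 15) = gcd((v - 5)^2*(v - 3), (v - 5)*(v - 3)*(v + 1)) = v^2 - 8*v + 15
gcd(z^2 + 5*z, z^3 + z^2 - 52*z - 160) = z + 5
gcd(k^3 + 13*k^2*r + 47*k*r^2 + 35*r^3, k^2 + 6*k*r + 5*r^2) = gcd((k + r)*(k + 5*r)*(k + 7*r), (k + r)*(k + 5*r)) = k^2 + 6*k*r + 5*r^2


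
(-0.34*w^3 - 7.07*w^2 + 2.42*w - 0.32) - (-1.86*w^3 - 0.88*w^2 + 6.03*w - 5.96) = 1.52*w^3 - 6.19*w^2 - 3.61*w + 5.64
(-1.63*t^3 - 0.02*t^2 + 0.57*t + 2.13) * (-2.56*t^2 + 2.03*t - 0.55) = 4.1728*t^5 - 3.2577*t^4 - 0.6033*t^3 - 4.2847*t^2 + 4.0104*t - 1.1715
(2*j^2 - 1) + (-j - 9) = 2*j^2 - j - 10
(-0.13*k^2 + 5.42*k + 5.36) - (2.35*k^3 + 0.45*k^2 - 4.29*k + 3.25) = -2.35*k^3 - 0.58*k^2 + 9.71*k + 2.11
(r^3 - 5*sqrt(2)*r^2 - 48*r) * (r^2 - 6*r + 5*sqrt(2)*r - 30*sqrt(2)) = r^5 - 6*r^4 - 98*r^3 - 240*sqrt(2)*r^2 + 588*r^2 + 1440*sqrt(2)*r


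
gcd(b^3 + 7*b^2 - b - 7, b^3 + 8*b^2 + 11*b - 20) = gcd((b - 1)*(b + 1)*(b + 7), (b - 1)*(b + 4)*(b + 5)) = b - 1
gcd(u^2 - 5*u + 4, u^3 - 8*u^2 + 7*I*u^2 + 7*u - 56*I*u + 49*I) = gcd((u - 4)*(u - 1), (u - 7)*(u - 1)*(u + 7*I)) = u - 1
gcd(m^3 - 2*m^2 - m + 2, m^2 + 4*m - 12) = m - 2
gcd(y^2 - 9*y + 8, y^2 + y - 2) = y - 1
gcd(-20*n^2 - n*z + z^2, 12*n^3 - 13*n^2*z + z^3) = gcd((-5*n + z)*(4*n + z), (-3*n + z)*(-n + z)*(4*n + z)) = 4*n + z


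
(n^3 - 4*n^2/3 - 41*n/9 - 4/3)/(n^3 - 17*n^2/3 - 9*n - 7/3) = (n^2 - 5*n/3 - 4)/(n^2 - 6*n - 7)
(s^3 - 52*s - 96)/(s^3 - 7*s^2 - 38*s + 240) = (s + 2)/(s - 5)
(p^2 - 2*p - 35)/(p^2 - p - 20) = (-p^2 + 2*p + 35)/(-p^2 + p + 20)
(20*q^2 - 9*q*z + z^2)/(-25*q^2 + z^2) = (-4*q + z)/(5*q + z)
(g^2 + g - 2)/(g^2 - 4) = (g - 1)/(g - 2)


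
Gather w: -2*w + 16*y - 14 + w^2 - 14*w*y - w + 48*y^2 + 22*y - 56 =w^2 + w*(-14*y - 3) + 48*y^2 + 38*y - 70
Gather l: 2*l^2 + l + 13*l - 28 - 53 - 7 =2*l^2 + 14*l - 88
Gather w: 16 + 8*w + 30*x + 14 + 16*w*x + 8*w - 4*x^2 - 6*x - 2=w*(16*x + 16) - 4*x^2 + 24*x + 28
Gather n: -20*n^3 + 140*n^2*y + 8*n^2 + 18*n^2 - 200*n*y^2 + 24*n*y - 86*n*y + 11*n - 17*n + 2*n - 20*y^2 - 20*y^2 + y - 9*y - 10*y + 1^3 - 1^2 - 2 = -20*n^3 + n^2*(140*y + 26) + n*(-200*y^2 - 62*y - 4) - 40*y^2 - 18*y - 2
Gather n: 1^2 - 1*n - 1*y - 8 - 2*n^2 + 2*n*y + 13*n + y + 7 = -2*n^2 + n*(2*y + 12)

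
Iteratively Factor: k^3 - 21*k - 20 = (k + 1)*(k^2 - k - 20) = (k + 1)*(k + 4)*(k - 5)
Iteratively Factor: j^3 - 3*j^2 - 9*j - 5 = (j + 1)*(j^2 - 4*j - 5) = (j + 1)^2*(j - 5)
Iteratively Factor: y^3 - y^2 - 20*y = (y - 5)*(y^2 + 4*y) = y*(y - 5)*(y + 4)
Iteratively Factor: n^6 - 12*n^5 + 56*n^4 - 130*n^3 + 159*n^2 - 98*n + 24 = (n - 1)*(n^5 - 11*n^4 + 45*n^3 - 85*n^2 + 74*n - 24) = (n - 1)^2*(n^4 - 10*n^3 + 35*n^2 - 50*n + 24) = (n - 4)*(n - 1)^2*(n^3 - 6*n^2 + 11*n - 6) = (n - 4)*(n - 3)*(n - 1)^2*(n^2 - 3*n + 2) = (n - 4)*(n - 3)*(n - 2)*(n - 1)^2*(n - 1)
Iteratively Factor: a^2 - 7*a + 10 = (a - 2)*(a - 5)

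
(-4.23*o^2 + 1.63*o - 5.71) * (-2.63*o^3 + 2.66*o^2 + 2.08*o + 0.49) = 11.1249*o^5 - 15.5387*o^4 + 10.5547*o^3 - 13.8709*o^2 - 11.0781*o - 2.7979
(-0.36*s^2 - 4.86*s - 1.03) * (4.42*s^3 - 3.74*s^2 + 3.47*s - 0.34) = -1.5912*s^5 - 20.1348*s^4 + 12.3746*s^3 - 12.8896*s^2 - 1.9217*s + 0.3502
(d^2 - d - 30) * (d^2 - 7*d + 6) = d^4 - 8*d^3 - 17*d^2 + 204*d - 180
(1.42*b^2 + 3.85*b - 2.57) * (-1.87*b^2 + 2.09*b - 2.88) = -2.6554*b^4 - 4.2317*b^3 + 8.7628*b^2 - 16.4593*b + 7.4016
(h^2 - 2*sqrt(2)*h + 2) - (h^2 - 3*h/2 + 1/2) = -2*sqrt(2)*h + 3*h/2 + 3/2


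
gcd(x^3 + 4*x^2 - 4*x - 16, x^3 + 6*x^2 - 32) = x^2 + 2*x - 8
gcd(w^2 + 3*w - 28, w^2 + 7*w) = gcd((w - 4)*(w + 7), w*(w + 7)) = w + 7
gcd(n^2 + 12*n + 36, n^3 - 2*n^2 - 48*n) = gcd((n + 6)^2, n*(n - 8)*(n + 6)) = n + 6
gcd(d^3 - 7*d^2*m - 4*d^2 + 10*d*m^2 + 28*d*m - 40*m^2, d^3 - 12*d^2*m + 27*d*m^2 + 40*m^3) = d - 5*m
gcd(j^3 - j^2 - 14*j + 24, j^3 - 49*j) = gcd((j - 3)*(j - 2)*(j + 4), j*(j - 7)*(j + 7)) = 1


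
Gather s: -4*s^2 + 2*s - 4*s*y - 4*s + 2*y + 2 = -4*s^2 + s*(-4*y - 2) + 2*y + 2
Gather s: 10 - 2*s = 10 - 2*s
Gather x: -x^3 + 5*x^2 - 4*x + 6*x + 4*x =-x^3 + 5*x^2 + 6*x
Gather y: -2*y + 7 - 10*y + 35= 42 - 12*y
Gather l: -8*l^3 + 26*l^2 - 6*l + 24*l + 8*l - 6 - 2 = -8*l^3 + 26*l^2 + 26*l - 8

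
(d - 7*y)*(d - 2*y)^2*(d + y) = d^4 - 10*d^3*y + 21*d^2*y^2 + 4*d*y^3 - 28*y^4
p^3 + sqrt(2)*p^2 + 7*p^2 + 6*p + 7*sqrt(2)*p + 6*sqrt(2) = (p + 1)*(p + 6)*(p + sqrt(2))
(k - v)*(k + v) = k^2 - v^2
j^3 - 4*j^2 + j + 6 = (j - 3)*(j - 2)*(j + 1)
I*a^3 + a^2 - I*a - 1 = (a + 1)*(a - I)*(I*a - I)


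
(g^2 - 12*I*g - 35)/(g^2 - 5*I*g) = (g - 7*I)/g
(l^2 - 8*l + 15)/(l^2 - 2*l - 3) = (l - 5)/(l + 1)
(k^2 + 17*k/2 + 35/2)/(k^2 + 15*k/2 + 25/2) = (2*k + 7)/(2*k + 5)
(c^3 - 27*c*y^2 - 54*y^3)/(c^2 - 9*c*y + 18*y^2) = (-c^2 - 6*c*y - 9*y^2)/(-c + 3*y)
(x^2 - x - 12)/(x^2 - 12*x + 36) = (x^2 - x - 12)/(x^2 - 12*x + 36)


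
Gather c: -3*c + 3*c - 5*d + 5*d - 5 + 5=0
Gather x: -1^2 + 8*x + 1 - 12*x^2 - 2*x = -12*x^2 + 6*x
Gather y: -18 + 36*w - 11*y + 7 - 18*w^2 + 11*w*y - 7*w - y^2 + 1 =-18*w^2 + 29*w - y^2 + y*(11*w - 11) - 10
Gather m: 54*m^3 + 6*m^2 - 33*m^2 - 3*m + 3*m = 54*m^3 - 27*m^2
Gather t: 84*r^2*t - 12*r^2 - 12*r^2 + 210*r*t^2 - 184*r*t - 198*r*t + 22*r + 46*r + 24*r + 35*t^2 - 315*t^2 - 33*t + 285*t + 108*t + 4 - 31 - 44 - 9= -24*r^2 + 92*r + t^2*(210*r - 280) + t*(84*r^2 - 382*r + 360) - 80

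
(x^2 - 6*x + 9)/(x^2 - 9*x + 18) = (x - 3)/(x - 6)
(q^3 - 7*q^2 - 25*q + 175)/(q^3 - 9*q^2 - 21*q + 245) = (q - 5)/(q - 7)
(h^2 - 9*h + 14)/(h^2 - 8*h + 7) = (h - 2)/(h - 1)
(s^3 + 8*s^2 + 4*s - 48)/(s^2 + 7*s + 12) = (s^2 + 4*s - 12)/(s + 3)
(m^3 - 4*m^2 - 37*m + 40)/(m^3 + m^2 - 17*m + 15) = (m - 8)/(m - 3)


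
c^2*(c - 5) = c^3 - 5*c^2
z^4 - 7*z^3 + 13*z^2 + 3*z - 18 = (z - 3)^2*(z - 2)*(z + 1)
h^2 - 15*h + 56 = (h - 8)*(h - 7)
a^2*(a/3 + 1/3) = a^3/3 + a^2/3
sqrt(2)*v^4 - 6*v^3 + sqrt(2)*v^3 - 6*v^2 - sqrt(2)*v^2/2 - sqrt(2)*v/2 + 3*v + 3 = (v - 3*sqrt(2))*(v - sqrt(2)/2)*(v + sqrt(2)/2)*(sqrt(2)*v + sqrt(2))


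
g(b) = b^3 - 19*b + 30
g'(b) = 3*b^2 - 19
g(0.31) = 24.14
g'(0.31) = -18.71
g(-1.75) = 57.89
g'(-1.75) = -9.81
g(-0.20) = 33.79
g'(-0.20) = -18.88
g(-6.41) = -111.58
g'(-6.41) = 104.26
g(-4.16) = 37.05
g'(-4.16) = 32.92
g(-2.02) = 60.14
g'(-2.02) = -6.76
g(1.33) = 7.08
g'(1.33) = -13.69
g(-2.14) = 60.86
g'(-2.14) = -5.26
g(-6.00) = -72.00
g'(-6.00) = 89.00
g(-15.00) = -3060.00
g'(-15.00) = 656.00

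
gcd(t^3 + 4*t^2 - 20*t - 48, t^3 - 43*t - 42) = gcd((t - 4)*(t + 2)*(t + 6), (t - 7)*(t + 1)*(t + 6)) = t + 6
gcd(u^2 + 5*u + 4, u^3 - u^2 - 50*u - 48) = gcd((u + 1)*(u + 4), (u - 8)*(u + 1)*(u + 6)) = u + 1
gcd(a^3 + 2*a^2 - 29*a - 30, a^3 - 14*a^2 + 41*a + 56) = a + 1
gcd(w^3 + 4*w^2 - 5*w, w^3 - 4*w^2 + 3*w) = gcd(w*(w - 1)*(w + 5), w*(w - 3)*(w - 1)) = w^2 - w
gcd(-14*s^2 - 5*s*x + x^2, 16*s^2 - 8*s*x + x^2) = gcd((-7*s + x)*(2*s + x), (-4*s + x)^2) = 1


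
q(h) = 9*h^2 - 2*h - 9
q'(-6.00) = -110.00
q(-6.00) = 327.00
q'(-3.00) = -56.00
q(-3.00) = 78.00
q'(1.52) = 25.36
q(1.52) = 8.75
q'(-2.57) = -48.26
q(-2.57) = 55.58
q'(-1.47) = -28.46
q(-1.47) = 13.39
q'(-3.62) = -67.16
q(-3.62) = 116.18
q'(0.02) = -1.64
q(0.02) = -9.04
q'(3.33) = 57.94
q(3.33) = 84.14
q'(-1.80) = -34.40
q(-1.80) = 23.76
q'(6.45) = 114.10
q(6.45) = 352.52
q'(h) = 18*h - 2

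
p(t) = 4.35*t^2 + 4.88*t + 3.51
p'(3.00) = 30.98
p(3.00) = 57.30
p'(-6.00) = -47.32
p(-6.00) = 130.83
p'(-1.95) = -12.08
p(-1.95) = 10.53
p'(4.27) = 42.03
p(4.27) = 103.66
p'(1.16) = 14.97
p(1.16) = 15.02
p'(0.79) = 11.75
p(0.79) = 10.08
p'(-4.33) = -32.79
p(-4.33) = 63.94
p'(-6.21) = -49.15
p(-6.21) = 140.96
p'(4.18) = 41.25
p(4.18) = 99.91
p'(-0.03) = 4.62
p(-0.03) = 3.37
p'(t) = 8.7*t + 4.88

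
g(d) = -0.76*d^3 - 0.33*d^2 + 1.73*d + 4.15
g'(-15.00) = -501.37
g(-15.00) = 2468.95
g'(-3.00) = -16.81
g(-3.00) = 16.51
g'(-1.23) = -0.91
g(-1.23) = 2.94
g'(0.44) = 1.00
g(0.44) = 4.78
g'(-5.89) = -73.48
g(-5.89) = 137.81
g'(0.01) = 1.72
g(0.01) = 4.17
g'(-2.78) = -14.06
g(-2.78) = 13.12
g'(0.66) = 0.30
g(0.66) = 4.93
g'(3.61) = -30.37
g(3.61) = -29.66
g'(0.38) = 1.15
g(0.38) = 4.72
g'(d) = -2.28*d^2 - 0.66*d + 1.73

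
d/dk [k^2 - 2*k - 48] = 2*k - 2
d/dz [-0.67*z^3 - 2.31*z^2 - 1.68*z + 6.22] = -2.01*z^2 - 4.62*z - 1.68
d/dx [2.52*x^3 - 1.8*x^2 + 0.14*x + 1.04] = 7.56*x^2 - 3.6*x + 0.14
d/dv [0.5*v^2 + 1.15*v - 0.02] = 1.0*v + 1.15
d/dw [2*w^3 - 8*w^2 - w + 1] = 6*w^2 - 16*w - 1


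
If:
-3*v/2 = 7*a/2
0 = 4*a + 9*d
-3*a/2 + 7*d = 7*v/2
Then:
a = 0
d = 0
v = 0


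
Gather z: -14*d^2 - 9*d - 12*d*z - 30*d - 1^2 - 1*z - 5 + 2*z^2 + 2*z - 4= -14*d^2 - 39*d + 2*z^2 + z*(1 - 12*d) - 10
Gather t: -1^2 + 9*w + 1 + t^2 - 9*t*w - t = t^2 + t*(-9*w - 1) + 9*w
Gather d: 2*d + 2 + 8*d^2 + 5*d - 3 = 8*d^2 + 7*d - 1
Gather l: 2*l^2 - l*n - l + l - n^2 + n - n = 2*l^2 - l*n - n^2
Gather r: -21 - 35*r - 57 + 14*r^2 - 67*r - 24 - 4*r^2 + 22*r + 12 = 10*r^2 - 80*r - 90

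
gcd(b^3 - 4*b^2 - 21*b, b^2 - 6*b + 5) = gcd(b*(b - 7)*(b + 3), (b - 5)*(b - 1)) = 1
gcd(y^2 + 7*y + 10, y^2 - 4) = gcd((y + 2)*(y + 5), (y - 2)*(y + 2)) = y + 2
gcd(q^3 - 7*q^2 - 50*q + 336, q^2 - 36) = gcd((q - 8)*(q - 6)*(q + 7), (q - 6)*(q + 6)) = q - 6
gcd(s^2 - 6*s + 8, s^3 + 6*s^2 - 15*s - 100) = s - 4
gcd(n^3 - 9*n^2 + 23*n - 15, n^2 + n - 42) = 1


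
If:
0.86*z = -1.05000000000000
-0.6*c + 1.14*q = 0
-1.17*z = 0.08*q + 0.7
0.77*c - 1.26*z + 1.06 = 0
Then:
No Solution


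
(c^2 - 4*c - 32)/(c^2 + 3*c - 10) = (c^2 - 4*c - 32)/(c^2 + 3*c - 10)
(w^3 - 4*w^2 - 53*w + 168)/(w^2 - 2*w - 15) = (-w^3 + 4*w^2 + 53*w - 168)/(-w^2 + 2*w + 15)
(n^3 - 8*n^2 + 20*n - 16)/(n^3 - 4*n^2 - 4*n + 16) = (n - 2)/(n + 2)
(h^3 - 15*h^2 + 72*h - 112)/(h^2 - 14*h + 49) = (h^2 - 8*h + 16)/(h - 7)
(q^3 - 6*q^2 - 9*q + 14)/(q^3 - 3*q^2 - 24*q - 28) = (q - 1)/(q + 2)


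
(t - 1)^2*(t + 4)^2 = t^4 + 6*t^3 + t^2 - 24*t + 16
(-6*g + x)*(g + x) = -6*g^2 - 5*g*x + x^2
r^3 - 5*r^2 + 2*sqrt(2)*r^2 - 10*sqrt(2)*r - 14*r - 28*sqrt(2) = (r - 7)*(r + 2)*(r + 2*sqrt(2))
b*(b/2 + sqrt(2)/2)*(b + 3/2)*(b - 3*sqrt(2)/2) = b^4/2 - sqrt(2)*b^3/4 + 3*b^3/4 - 3*b^2/2 - 3*sqrt(2)*b^2/8 - 9*b/4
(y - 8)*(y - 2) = y^2 - 10*y + 16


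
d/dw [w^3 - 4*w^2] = w*(3*w - 8)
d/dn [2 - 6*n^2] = -12*n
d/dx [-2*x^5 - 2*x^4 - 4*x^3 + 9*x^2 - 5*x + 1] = -10*x^4 - 8*x^3 - 12*x^2 + 18*x - 5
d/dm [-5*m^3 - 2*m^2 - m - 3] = -15*m^2 - 4*m - 1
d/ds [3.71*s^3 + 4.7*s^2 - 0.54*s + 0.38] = 11.13*s^2 + 9.4*s - 0.54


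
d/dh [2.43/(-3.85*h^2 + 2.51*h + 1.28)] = (18.711*h - 6.0993)/(-3.85*h^2 + 2.51*h + 1.28)^2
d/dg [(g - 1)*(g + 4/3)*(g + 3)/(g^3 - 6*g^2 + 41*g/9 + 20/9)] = 12*(-63*g^4 + 66*g^3 + 215*g^2 - 224*g + 118)/(81*g^6 - 972*g^5 + 3654*g^4 - 4068*g^3 - 479*g^2 + 1640*g + 400)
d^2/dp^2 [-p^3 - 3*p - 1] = -6*p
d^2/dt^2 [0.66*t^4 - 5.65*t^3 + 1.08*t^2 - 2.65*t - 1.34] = 7.92*t^2 - 33.9*t + 2.16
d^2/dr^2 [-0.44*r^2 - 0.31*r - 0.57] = -0.880000000000000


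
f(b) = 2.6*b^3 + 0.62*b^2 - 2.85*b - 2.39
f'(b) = 7.8*b^2 + 1.24*b - 2.85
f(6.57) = 742.99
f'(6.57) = 341.98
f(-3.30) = -79.67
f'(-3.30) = 78.00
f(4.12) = 178.22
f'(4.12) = 134.66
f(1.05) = -1.69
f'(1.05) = 7.05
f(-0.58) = -1.04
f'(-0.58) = -0.95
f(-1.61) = -7.04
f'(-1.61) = 15.37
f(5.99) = 561.58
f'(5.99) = 284.44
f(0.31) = -3.14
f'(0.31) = -1.72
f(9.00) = 1917.58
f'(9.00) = 640.11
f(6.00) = 564.43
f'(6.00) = 285.39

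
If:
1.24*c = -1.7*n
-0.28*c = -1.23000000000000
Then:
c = 4.39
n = -3.20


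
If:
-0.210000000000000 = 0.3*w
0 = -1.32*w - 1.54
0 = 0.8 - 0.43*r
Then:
No Solution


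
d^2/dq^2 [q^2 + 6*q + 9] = 2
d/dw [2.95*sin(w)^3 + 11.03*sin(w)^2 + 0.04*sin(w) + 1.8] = (8.85*sin(w)^2 + 22.06*sin(w) + 0.04)*cos(w)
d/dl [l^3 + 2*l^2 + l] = 3*l^2 + 4*l + 1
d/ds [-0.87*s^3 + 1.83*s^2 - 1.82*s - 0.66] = -2.61*s^2 + 3.66*s - 1.82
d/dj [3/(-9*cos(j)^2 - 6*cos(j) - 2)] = -18*(3*cos(j) + 1)*sin(j)/(9*cos(j)^2 + 6*cos(j) + 2)^2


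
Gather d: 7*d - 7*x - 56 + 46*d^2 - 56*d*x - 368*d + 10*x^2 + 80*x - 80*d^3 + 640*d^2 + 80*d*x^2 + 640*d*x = -80*d^3 + 686*d^2 + d*(80*x^2 + 584*x - 361) + 10*x^2 + 73*x - 56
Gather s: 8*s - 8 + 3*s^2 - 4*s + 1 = 3*s^2 + 4*s - 7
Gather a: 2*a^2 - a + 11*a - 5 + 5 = 2*a^2 + 10*a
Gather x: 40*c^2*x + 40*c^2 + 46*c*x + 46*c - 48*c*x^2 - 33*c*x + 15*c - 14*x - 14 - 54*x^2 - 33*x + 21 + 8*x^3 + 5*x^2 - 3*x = 40*c^2 + 61*c + 8*x^3 + x^2*(-48*c - 49) + x*(40*c^2 + 13*c - 50) + 7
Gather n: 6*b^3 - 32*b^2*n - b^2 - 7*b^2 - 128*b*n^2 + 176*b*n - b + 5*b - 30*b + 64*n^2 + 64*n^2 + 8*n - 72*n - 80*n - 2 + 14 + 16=6*b^3 - 8*b^2 - 26*b + n^2*(128 - 128*b) + n*(-32*b^2 + 176*b - 144) + 28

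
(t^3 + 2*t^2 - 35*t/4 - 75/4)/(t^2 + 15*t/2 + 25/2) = (2*t^2 - t - 15)/(2*(t + 5))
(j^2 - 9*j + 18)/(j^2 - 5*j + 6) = (j - 6)/(j - 2)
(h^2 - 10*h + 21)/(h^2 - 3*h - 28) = (h - 3)/(h + 4)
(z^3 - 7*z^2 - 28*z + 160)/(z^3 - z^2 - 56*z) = (z^2 + z - 20)/(z*(z + 7))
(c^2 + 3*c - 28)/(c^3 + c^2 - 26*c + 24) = (c + 7)/(c^2 + 5*c - 6)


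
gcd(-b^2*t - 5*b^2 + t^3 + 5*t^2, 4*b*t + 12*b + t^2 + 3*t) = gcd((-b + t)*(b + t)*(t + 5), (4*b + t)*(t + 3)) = 1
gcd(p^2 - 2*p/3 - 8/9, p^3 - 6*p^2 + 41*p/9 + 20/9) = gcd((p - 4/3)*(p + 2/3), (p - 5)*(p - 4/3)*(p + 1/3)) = p - 4/3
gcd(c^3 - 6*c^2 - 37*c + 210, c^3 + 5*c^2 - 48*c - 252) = c^2 - c - 42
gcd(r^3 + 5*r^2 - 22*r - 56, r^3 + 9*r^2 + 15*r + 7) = r + 7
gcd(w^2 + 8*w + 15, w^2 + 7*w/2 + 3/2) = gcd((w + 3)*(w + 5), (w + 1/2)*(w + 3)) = w + 3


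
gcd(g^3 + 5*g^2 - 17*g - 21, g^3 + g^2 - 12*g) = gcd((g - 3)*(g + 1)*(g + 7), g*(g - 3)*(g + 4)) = g - 3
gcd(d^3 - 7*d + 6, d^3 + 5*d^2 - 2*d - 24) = d^2 + d - 6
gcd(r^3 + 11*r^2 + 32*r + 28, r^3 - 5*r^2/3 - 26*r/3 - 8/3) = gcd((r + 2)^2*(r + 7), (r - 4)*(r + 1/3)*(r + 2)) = r + 2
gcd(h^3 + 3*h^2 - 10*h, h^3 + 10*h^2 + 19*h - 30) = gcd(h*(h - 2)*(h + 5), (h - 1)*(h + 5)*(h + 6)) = h + 5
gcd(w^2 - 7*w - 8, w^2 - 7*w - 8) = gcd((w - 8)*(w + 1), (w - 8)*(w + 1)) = w^2 - 7*w - 8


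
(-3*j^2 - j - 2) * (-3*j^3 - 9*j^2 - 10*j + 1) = 9*j^5 + 30*j^4 + 45*j^3 + 25*j^2 + 19*j - 2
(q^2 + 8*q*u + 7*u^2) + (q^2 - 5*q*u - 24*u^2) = 2*q^2 + 3*q*u - 17*u^2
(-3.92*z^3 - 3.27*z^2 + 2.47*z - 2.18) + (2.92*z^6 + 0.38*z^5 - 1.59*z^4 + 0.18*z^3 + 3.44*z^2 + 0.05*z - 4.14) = 2.92*z^6 + 0.38*z^5 - 1.59*z^4 - 3.74*z^3 + 0.17*z^2 + 2.52*z - 6.32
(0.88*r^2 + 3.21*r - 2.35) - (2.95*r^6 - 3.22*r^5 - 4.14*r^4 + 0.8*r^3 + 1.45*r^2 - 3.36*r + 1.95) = -2.95*r^6 + 3.22*r^5 + 4.14*r^4 - 0.8*r^3 - 0.57*r^2 + 6.57*r - 4.3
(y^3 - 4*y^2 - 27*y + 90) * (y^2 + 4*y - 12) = y^5 - 55*y^3 + 30*y^2 + 684*y - 1080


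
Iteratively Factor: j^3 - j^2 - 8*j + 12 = (j - 2)*(j^2 + j - 6) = (j - 2)^2*(j + 3)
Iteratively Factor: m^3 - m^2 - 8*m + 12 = (m + 3)*(m^2 - 4*m + 4) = (m - 2)*(m + 3)*(m - 2)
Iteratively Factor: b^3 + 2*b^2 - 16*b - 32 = (b + 4)*(b^2 - 2*b - 8) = (b - 4)*(b + 4)*(b + 2)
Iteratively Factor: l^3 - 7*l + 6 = (l + 3)*(l^2 - 3*l + 2) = (l - 2)*(l + 3)*(l - 1)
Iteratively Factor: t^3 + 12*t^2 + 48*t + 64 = (t + 4)*(t^2 + 8*t + 16) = (t + 4)^2*(t + 4)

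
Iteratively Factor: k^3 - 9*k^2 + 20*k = (k)*(k^2 - 9*k + 20) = k*(k - 5)*(k - 4)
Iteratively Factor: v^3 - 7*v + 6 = (v - 1)*(v^2 + v - 6) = (v - 2)*(v - 1)*(v + 3)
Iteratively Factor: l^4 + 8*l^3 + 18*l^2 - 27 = (l + 3)*(l^3 + 5*l^2 + 3*l - 9) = (l + 3)^2*(l^2 + 2*l - 3) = (l - 1)*(l + 3)^2*(l + 3)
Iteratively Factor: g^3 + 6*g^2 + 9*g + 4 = (g + 1)*(g^2 + 5*g + 4) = (g + 1)*(g + 4)*(g + 1)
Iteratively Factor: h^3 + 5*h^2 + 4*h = (h)*(h^2 + 5*h + 4) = h*(h + 1)*(h + 4)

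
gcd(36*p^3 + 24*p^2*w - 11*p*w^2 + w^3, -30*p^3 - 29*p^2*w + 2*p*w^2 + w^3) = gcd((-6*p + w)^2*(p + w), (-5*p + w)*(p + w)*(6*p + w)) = p + w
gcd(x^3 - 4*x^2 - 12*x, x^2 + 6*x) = x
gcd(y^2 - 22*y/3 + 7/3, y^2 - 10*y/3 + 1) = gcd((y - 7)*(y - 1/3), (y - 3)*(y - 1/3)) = y - 1/3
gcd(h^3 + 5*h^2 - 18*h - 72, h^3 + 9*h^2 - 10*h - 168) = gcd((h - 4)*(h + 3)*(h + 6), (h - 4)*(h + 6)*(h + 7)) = h^2 + 2*h - 24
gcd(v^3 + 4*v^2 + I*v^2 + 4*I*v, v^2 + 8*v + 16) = v + 4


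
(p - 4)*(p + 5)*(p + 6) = p^3 + 7*p^2 - 14*p - 120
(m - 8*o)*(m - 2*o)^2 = m^3 - 12*m^2*o + 36*m*o^2 - 32*o^3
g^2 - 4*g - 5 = (g - 5)*(g + 1)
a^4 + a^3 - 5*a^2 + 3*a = a*(a - 1)^2*(a + 3)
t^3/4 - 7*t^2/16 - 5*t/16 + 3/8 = (t/4 + 1/4)*(t - 2)*(t - 3/4)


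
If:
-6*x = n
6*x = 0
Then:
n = 0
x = 0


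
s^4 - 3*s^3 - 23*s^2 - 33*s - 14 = (s - 7)*(s + 1)^2*(s + 2)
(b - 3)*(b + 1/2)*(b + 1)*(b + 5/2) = b^4 + b^3 - 31*b^2/4 - 23*b/2 - 15/4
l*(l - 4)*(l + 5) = l^3 + l^2 - 20*l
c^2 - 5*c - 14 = (c - 7)*(c + 2)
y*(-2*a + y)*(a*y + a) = -2*a^2*y^2 - 2*a^2*y + a*y^3 + a*y^2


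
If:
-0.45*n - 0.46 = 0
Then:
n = -1.02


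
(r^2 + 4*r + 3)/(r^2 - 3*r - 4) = (r + 3)/(r - 4)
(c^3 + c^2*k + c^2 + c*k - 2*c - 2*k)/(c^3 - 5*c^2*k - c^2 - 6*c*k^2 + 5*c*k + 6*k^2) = (c + 2)/(c - 6*k)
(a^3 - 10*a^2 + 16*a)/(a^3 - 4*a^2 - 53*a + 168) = a*(a - 2)/(a^2 + 4*a - 21)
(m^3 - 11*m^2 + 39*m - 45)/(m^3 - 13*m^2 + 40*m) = (m^2 - 6*m + 9)/(m*(m - 8))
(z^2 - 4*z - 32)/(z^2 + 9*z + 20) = (z - 8)/(z + 5)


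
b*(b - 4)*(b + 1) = b^3 - 3*b^2 - 4*b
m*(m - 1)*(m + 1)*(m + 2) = m^4 + 2*m^3 - m^2 - 2*m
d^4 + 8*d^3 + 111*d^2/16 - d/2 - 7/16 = (d - 1/4)*(d + 1/4)*(d + 1)*(d + 7)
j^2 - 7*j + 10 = (j - 5)*(j - 2)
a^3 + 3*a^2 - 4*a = a*(a - 1)*(a + 4)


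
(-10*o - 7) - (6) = -10*o - 13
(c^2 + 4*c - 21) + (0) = c^2 + 4*c - 21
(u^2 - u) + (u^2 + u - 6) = 2*u^2 - 6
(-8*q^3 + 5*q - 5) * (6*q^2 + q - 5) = -48*q^5 - 8*q^4 + 70*q^3 - 25*q^2 - 30*q + 25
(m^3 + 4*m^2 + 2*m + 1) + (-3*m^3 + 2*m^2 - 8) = -2*m^3 + 6*m^2 + 2*m - 7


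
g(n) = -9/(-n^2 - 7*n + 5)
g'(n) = -9*(2*n + 7)/(-n^2 - 7*n + 5)^2 = 9*(-2*n - 7)/(n^2 + 7*n - 5)^2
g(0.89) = 4.45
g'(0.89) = -19.33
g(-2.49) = -0.55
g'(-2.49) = -0.07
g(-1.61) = -0.66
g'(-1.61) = -0.18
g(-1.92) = -0.61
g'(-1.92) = -0.13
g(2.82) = 0.40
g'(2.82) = -0.22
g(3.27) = 0.31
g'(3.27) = -0.15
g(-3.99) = -0.53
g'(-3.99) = 0.03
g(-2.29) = -0.57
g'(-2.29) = -0.09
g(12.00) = 0.04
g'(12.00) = -0.00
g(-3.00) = -0.53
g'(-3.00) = -0.03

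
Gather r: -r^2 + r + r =-r^2 + 2*r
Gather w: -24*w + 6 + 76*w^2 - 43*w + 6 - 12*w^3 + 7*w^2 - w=-12*w^3 + 83*w^2 - 68*w + 12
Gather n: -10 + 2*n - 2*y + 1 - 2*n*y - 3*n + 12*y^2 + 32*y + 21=n*(-2*y - 1) + 12*y^2 + 30*y + 12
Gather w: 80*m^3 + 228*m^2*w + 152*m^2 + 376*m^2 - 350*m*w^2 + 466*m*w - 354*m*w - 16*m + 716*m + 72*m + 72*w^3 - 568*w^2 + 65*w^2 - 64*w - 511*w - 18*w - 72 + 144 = 80*m^3 + 528*m^2 + 772*m + 72*w^3 + w^2*(-350*m - 503) + w*(228*m^2 + 112*m - 593) + 72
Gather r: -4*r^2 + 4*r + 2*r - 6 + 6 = -4*r^2 + 6*r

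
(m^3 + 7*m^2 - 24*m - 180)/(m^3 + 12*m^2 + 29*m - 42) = (m^2 + m - 30)/(m^2 + 6*m - 7)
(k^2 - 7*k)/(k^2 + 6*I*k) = (k - 7)/(k + 6*I)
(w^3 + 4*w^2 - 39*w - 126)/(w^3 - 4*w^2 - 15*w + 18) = (w + 7)/(w - 1)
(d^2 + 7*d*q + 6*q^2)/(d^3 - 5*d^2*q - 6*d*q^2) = (-d - 6*q)/(d*(-d + 6*q))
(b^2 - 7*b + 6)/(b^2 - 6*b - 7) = (-b^2 + 7*b - 6)/(-b^2 + 6*b + 7)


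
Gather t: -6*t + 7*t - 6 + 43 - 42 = t - 5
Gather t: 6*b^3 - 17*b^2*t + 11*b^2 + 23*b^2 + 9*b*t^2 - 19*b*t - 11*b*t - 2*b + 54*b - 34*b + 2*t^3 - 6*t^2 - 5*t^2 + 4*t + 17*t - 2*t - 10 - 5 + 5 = 6*b^3 + 34*b^2 + 18*b + 2*t^3 + t^2*(9*b - 11) + t*(-17*b^2 - 30*b + 19) - 10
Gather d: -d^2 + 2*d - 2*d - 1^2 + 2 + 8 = 9 - d^2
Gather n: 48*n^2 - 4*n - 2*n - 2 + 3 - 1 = 48*n^2 - 6*n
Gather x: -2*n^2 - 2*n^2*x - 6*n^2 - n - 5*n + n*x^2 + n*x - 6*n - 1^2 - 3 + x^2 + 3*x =-8*n^2 - 12*n + x^2*(n + 1) + x*(-2*n^2 + n + 3) - 4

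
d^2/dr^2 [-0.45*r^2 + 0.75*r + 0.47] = -0.900000000000000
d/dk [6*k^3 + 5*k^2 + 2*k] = 18*k^2 + 10*k + 2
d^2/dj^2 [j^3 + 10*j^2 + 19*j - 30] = 6*j + 20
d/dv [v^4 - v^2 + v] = 4*v^3 - 2*v + 1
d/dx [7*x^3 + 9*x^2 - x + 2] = 21*x^2 + 18*x - 1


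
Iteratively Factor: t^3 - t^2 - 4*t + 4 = (t + 2)*(t^2 - 3*t + 2) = (t - 2)*(t + 2)*(t - 1)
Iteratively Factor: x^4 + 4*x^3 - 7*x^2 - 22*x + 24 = (x + 3)*(x^3 + x^2 - 10*x + 8) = (x + 3)*(x + 4)*(x^2 - 3*x + 2) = (x - 1)*(x + 3)*(x + 4)*(x - 2)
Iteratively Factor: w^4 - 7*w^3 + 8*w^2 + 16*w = (w)*(w^3 - 7*w^2 + 8*w + 16) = w*(w - 4)*(w^2 - 3*w - 4) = w*(w - 4)^2*(w + 1)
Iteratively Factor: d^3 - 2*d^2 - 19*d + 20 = (d - 1)*(d^2 - d - 20) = (d - 5)*(d - 1)*(d + 4)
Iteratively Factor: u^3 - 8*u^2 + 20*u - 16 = (u - 2)*(u^2 - 6*u + 8) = (u - 4)*(u - 2)*(u - 2)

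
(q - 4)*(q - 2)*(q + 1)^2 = q^4 - 4*q^3 - 3*q^2 + 10*q + 8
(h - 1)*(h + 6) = h^2 + 5*h - 6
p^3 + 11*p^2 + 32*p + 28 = (p + 2)^2*(p + 7)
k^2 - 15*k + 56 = (k - 8)*(k - 7)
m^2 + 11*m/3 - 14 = (m - 7/3)*(m + 6)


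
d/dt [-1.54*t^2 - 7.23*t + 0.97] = -3.08*t - 7.23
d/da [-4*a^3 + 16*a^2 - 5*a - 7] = -12*a^2 + 32*a - 5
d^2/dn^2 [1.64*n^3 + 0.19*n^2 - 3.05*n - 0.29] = 9.84*n + 0.38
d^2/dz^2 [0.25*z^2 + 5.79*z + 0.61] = 0.500000000000000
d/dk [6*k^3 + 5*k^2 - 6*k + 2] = 18*k^2 + 10*k - 6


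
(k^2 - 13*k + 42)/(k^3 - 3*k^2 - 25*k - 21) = (k - 6)/(k^2 + 4*k + 3)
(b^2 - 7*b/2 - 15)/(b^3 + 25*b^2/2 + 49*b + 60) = (b - 6)/(b^2 + 10*b + 24)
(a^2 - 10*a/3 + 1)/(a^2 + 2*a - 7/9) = 3*(a - 3)/(3*a + 7)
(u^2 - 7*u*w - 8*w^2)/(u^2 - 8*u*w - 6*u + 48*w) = (u + w)/(u - 6)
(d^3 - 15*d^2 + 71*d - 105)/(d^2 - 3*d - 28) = (d^2 - 8*d + 15)/(d + 4)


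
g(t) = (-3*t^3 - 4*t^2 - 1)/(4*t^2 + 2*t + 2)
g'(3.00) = -0.80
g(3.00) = -2.68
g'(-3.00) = -0.84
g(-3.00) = 1.38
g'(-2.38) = -0.88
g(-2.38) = 0.84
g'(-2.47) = -0.87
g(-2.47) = 0.92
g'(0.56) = -0.73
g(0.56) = -0.64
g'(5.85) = -0.77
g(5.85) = -4.90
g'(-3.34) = -0.82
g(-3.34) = 1.66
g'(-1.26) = -1.04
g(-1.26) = -0.23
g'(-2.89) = -0.84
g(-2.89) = 1.28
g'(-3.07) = -0.83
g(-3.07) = 1.43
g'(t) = (-8*t - 2)*(-3*t^3 - 4*t^2 - 1)/(4*t^2 + 2*t + 2)^2 + (-9*t^2 - 8*t)/(4*t^2 + 2*t + 2)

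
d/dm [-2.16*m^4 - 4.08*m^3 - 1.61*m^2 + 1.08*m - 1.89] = -8.64*m^3 - 12.24*m^2 - 3.22*m + 1.08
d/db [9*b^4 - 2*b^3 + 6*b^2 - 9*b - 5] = 36*b^3 - 6*b^2 + 12*b - 9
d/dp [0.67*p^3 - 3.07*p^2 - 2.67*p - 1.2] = 2.01*p^2 - 6.14*p - 2.67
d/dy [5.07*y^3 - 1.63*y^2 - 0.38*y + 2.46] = 15.21*y^2 - 3.26*y - 0.38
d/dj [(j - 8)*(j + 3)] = 2*j - 5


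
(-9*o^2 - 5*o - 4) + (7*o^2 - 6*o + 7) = -2*o^2 - 11*o + 3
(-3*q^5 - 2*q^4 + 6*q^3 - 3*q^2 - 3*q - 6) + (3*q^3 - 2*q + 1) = -3*q^5 - 2*q^4 + 9*q^3 - 3*q^2 - 5*q - 5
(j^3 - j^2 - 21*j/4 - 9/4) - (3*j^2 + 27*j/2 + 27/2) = j^3 - 4*j^2 - 75*j/4 - 63/4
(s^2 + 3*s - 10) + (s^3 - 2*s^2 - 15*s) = s^3 - s^2 - 12*s - 10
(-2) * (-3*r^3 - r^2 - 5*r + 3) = 6*r^3 + 2*r^2 + 10*r - 6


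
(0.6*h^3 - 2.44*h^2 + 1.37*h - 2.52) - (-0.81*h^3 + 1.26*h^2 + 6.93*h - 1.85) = 1.41*h^3 - 3.7*h^2 - 5.56*h - 0.67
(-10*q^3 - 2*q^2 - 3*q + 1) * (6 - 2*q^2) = 20*q^5 + 4*q^4 - 54*q^3 - 14*q^2 - 18*q + 6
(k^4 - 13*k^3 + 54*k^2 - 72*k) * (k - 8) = k^5 - 21*k^4 + 158*k^3 - 504*k^2 + 576*k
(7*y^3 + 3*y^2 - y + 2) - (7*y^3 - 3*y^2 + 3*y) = 6*y^2 - 4*y + 2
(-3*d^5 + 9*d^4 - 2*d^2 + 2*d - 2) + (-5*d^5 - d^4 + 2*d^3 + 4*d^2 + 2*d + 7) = -8*d^5 + 8*d^4 + 2*d^3 + 2*d^2 + 4*d + 5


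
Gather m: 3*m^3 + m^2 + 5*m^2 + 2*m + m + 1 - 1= 3*m^3 + 6*m^2 + 3*m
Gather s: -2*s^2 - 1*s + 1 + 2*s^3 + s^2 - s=2*s^3 - s^2 - 2*s + 1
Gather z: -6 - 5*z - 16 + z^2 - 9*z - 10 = z^2 - 14*z - 32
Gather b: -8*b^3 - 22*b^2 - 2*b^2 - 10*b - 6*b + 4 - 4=-8*b^3 - 24*b^2 - 16*b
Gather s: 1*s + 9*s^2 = 9*s^2 + s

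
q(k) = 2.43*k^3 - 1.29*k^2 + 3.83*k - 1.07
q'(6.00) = 250.79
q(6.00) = 500.35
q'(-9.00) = 617.54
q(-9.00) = -1911.50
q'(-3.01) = 77.64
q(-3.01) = -90.55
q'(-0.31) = 5.33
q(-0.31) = -2.45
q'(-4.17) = 141.35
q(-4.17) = -215.68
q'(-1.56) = 25.60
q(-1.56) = -19.41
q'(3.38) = 78.39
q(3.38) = 90.97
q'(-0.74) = 9.73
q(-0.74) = -5.60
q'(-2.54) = 57.42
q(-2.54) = -58.94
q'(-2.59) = 59.41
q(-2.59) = -61.86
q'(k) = 7.29*k^2 - 2.58*k + 3.83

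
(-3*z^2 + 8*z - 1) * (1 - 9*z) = 27*z^3 - 75*z^2 + 17*z - 1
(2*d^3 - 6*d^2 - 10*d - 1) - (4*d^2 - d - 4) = 2*d^3 - 10*d^2 - 9*d + 3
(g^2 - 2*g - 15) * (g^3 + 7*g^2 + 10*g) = g^5 + 5*g^4 - 19*g^3 - 125*g^2 - 150*g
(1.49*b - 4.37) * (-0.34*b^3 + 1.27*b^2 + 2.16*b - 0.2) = -0.5066*b^4 + 3.3781*b^3 - 2.3315*b^2 - 9.7372*b + 0.874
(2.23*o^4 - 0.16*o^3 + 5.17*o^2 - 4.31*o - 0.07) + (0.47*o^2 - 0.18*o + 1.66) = 2.23*o^4 - 0.16*o^3 + 5.64*o^2 - 4.49*o + 1.59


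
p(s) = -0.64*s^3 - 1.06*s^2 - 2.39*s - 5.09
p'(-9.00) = -138.83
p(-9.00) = 397.12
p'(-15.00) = -402.59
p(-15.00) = 1952.26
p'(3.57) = -34.43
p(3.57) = -56.25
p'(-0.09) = -2.21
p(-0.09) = -4.88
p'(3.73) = -37.01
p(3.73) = -61.97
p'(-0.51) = -1.81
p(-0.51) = -4.06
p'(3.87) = -39.35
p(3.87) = -67.31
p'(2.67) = -21.74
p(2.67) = -31.21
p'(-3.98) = -24.37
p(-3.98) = 27.98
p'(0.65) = -4.58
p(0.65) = -7.27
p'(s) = -1.92*s^2 - 2.12*s - 2.39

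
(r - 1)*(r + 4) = r^2 + 3*r - 4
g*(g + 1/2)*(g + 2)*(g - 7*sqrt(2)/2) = g^4 - 7*sqrt(2)*g^3/2 + 5*g^3/2 - 35*sqrt(2)*g^2/4 + g^2 - 7*sqrt(2)*g/2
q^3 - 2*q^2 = q^2*(q - 2)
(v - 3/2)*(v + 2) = v^2 + v/2 - 3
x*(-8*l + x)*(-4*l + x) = 32*l^2*x - 12*l*x^2 + x^3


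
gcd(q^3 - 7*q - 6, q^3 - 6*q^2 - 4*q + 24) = q + 2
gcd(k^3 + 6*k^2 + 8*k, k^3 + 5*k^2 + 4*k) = k^2 + 4*k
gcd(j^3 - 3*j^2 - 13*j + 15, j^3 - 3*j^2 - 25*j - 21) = j + 3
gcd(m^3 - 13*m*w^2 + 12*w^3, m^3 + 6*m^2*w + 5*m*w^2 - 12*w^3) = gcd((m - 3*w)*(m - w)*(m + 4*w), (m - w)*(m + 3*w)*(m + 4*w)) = -m^2 - 3*m*w + 4*w^2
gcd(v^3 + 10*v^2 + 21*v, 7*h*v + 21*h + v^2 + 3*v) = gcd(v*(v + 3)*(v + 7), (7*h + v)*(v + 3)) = v + 3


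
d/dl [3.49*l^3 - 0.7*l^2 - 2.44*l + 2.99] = 10.47*l^2 - 1.4*l - 2.44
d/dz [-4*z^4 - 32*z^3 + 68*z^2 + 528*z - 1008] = -16*z^3 - 96*z^2 + 136*z + 528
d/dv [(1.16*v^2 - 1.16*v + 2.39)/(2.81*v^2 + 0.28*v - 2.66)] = (3.5844*v^2 - 19.603*v + 2.4164)/(7.8961*v^4 + 1.5736*v^3 - 14.8708*v^2 - 1.4896*v + 7.0756)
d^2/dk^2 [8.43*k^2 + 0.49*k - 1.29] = 16.8600000000000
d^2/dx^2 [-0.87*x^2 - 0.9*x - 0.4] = -1.74000000000000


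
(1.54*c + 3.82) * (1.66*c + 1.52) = 2.5564*c^2 + 8.682*c + 5.8064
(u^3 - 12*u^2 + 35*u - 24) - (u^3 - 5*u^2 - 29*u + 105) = -7*u^2 + 64*u - 129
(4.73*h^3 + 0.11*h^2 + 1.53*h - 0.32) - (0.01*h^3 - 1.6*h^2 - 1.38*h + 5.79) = 4.72*h^3 + 1.71*h^2 + 2.91*h - 6.11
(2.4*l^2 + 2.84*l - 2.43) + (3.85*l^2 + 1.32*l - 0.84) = 6.25*l^2 + 4.16*l - 3.27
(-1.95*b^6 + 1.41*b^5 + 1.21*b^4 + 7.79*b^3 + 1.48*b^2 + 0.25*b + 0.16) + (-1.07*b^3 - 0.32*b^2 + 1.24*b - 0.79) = -1.95*b^6 + 1.41*b^5 + 1.21*b^4 + 6.72*b^3 + 1.16*b^2 + 1.49*b - 0.63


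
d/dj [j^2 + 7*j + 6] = 2*j + 7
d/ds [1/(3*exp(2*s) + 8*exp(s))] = 2*(-3*exp(s) - 4)*exp(-s)/(3*exp(s) + 8)^2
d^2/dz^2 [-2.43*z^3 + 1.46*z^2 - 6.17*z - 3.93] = 2.92 - 14.58*z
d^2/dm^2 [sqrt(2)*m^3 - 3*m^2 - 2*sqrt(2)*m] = 6*sqrt(2)*m - 6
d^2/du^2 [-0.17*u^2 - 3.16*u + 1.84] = -0.340000000000000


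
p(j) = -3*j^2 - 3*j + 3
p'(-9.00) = 51.00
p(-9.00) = -213.00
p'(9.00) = -57.00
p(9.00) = -267.00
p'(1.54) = -12.24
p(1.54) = -8.73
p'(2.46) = -17.76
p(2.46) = -22.53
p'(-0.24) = -1.56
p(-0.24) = 3.55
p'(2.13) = -15.78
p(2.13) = -17.00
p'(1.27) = -10.62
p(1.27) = -5.65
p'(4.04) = -27.24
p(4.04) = -58.08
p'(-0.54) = 0.24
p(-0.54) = 3.75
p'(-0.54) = 0.24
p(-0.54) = 3.75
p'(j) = -6*j - 3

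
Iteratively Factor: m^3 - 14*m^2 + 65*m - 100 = (m - 4)*(m^2 - 10*m + 25) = (m - 5)*(m - 4)*(m - 5)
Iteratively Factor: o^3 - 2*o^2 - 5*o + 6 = (o + 2)*(o^2 - 4*o + 3) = (o - 1)*(o + 2)*(o - 3)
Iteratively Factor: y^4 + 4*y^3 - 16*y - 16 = (y + 2)*(y^3 + 2*y^2 - 4*y - 8) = (y - 2)*(y + 2)*(y^2 + 4*y + 4) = (y - 2)*(y + 2)^2*(y + 2)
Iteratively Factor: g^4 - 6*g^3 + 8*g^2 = (g)*(g^3 - 6*g^2 + 8*g) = g*(g - 4)*(g^2 - 2*g) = g*(g - 4)*(g - 2)*(g)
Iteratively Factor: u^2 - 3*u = (u)*(u - 3)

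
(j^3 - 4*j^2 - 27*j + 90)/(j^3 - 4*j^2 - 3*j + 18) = (j^2 - j - 30)/(j^2 - j - 6)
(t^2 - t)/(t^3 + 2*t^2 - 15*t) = (t - 1)/(t^2 + 2*t - 15)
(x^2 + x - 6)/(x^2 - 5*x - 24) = (x - 2)/(x - 8)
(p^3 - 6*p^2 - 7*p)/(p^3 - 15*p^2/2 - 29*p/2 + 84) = 2*p*(p^2 - 6*p - 7)/(2*p^3 - 15*p^2 - 29*p + 168)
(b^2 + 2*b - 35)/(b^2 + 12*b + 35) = (b - 5)/(b + 5)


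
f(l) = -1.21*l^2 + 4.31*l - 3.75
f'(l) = 4.31 - 2.42*l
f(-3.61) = -35.08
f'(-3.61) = 13.05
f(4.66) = -9.94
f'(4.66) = -6.97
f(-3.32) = -31.40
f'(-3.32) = 12.34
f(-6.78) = -88.59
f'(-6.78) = 20.72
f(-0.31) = -5.20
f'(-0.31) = 5.06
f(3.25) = -2.52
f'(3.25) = -3.56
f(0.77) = -1.15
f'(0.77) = 2.45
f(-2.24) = -19.48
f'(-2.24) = 9.73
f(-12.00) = -229.71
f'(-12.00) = 33.35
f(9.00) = -62.97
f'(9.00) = -17.47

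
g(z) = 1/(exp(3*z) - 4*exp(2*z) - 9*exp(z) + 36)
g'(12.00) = 0.00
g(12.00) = 0.00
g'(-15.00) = 0.00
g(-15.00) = 0.03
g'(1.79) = -0.11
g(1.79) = 0.02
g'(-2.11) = 0.00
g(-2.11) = 0.03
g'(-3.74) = 0.00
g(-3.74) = 0.03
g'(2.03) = -0.03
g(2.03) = 0.01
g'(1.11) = 427.93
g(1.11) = -4.99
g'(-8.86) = 0.00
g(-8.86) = 0.03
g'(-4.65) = 0.00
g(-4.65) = 0.03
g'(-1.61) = 0.00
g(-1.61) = 0.03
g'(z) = (-3*exp(3*z) + 8*exp(2*z) + 9*exp(z))/(exp(3*z) - 4*exp(2*z) - 9*exp(z) + 36)^2 = (-3*exp(2*z) + 8*exp(z) + 9)*exp(z)/(exp(3*z) - 4*exp(2*z) - 9*exp(z) + 36)^2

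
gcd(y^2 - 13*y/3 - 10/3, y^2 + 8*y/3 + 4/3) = y + 2/3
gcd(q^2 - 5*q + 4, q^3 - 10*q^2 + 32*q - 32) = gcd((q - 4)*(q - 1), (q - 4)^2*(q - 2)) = q - 4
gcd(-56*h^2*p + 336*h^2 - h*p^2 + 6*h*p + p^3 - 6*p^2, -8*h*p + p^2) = -8*h + p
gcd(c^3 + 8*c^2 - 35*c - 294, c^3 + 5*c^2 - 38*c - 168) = c^2 + c - 42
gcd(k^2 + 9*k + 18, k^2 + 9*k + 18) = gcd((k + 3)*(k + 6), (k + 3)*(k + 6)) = k^2 + 9*k + 18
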